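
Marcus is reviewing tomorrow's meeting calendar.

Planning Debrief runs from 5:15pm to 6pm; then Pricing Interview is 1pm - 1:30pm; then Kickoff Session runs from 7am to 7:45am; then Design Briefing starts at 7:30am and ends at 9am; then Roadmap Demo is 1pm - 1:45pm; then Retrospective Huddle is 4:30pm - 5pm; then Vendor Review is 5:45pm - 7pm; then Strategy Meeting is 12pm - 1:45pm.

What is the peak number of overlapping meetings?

Sort all start/end points and keep a running count:
7am start Kickoff Session → 1
7:30am start Design Briefing → 2
7:45am end Kickoff Session → 1
9am end Design Briefing → 0
12pm start Strategy Meeting → 1
1pm start Pricing Interview → 2
1pm start Roadmap Demo → 3
1:30pm end Pricing Interview → 2
1:45pm end Roadmap Demo → 1
1:45pm end Strategy Meeting → 0
4:30pm start Retrospective Huddle → 1
5pm end Retrospective Huddle → 0
5:15pm start Planning Debrief → 1
5:45pm start Vendor Review → 2
6pm end Planning Debrief → 1
7pm end Vendor Review → 0
Peak is 3, at 1pm (Pricing Interview, Roadmap Demo, Strategy Meeting).

3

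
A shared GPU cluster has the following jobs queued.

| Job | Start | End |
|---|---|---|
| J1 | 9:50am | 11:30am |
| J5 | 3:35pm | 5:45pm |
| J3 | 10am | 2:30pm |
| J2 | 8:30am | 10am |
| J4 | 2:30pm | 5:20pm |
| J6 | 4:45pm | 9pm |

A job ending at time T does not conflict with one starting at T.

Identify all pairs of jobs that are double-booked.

Sorted by start: J2, J1, J3, J4, J5, J6.
J1 starts before J2 ends → J2 and J1 overlap.
J3 starts exactly when J2 ends (back-to-back, no overlap); J2 is clear from here.
J3 starts before J1 ends → J1 and J3 overlap.
J4 starts after J1 ends; J1 is clear from here.
J4 starts exactly when J3 ends (back-to-back, no overlap); J3 is clear from here.
J5 starts before J4 ends → J4 and J5 overlap.
J6 starts before J4 ends → J4 and J6 overlap.
J6 starts before J5 ends → J5 and J6 overlap.

J1 & J2, J1 & J3, J4 & J5, J4 & J6, J5 & J6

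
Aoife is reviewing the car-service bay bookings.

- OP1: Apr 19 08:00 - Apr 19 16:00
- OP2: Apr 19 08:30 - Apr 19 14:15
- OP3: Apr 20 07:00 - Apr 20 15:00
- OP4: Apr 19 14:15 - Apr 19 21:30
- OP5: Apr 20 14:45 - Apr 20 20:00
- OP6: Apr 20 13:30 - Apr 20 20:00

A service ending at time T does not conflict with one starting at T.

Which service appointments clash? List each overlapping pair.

OP1 & OP2, OP1 & OP4, OP3 & OP5, OP3 & OP6, OP5 & OP6

Sorted by start: OP1, OP2, OP4, OP3, OP6, OP5.
OP2 starts before OP1 ends → OP1 and OP2 overlap.
OP4 starts before OP1 ends → OP1 and OP4 overlap.
OP3 starts after OP1 ends, so OP1 has no further overlaps.
OP4 starts exactly when OP2 ends (back-to-back, no overlap), so OP2 has no further overlaps.
OP3 starts after OP4 ends, so OP4 has no further overlaps.
OP6 starts before OP3 ends → OP3 and OP6 overlap.
OP5 starts before OP3 ends → OP3 and OP5 overlap.
OP5 starts before OP6 ends → OP6 and OP5 overlap.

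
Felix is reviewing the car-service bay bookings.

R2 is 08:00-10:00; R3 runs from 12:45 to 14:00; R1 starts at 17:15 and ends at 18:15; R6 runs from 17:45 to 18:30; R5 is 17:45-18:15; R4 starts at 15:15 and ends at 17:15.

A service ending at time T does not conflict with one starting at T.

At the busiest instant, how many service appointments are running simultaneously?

3

Sweep the timeline, counting +1 at each start and −1 at each end (ends before starts at a tie):
08:00 start R2 → 1
10:00 end R2 → 0
12:45 start R3 → 1
14:00 end R3 → 0
15:15 start R4 → 1
17:15 end R4 → 0
17:15 start R1 → 1
17:45 start R5 → 2
17:45 start R6 → 3
18:15 end R1 → 2
18:15 end R5 → 1
18:30 end R6 → 0
Peak is 3, at 17:45 (R1, R5, R6).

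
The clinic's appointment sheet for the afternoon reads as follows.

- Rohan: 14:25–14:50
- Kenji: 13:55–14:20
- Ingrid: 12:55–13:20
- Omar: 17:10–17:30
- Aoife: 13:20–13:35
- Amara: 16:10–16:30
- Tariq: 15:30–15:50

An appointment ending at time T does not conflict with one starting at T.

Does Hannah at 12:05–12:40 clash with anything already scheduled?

Ingrid: starts 12:55 at or after Hannah ends 12:40 → clear.
Aoife: starts 13:20 at or after Hannah ends 12:40 → clear.
Kenji: starts 13:55 at or after Hannah ends 12:40 → clear.
Rohan: starts 14:25 at or after Hannah ends 12:40 → clear.
Tariq: starts 15:30 at or after Hannah ends 12:40 → clear.
Amara: starts 16:10 at or after Hannah ends 12:40 → clear.
Omar: starts 17:10 at or after Hannah ends 12:40 → clear.

No — it doesn't clash with anything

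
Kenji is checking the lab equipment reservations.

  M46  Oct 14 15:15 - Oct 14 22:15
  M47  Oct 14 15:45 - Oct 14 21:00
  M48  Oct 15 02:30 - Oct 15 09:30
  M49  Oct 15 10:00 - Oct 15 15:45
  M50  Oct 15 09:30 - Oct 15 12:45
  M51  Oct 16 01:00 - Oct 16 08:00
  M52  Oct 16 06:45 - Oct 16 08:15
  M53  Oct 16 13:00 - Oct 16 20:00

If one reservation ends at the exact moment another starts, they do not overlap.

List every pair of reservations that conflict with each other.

Sorted by start: M46, M47, M48, M50, M49, M51, M52, M53.
M47 starts before M46 ends → M46 and M47 overlap.
M48 starts after M46 ends — done with M46.
M48 starts after M47 ends — done with M47.
M50 starts exactly when M48 ends (back-to-back, no overlap) — done with M48.
M49 starts before M50 ends → M50 and M49 overlap.
M51 starts after M50 ends — done with M50.
M51 starts after M49 ends — done with M49.
M52 starts before M51 ends → M51 and M52 overlap.
M53 starts after M51 ends.
M53 starts after M52 ends.

M46 & M47, M49 & M50, M51 & M52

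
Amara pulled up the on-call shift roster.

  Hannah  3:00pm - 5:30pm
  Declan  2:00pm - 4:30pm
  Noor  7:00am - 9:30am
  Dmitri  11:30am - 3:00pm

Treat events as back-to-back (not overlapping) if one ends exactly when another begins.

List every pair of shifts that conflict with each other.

Sorted by start: Noor, Dmitri, Declan, Hannah.
Dmitri starts after Noor ends — done with Noor.
Declan starts before Dmitri ends → Dmitri and Declan overlap.
Hannah starts exactly when Dmitri ends (back-to-back, no overlap).
Hannah starts before Declan ends → Declan and Hannah overlap.

Declan & Dmitri, Declan & Hannah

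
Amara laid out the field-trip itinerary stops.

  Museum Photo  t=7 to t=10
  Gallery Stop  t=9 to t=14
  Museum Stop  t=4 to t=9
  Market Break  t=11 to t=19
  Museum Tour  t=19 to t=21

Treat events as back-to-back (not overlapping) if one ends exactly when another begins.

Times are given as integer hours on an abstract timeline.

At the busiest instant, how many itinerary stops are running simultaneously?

2

Sort all start/end points and keep a running count:
t=4 start Museum Stop → 1
t=7 start Museum Photo → 2
t=9 end Museum Stop → 1
t=9 start Gallery Stop → 2
t=10 end Museum Photo → 1
t=11 start Market Break → 2
t=14 end Gallery Stop → 1
t=19 end Market Break → 0
t=19 start Museum Tour → 1
t=21 end Museum Tour → 0
Peak is 2, at t=7 (Museum Photo, Museum Stop).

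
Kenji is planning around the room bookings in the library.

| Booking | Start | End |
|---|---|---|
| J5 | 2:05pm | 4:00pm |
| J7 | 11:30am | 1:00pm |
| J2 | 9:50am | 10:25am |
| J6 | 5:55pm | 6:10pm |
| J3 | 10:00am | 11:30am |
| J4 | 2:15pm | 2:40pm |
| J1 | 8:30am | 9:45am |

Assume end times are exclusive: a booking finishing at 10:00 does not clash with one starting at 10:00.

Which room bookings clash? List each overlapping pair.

Check each pair: they overlap iff neither finishes before the other starts.
Sorted by start: J1, J2, J3, J7, J5, J4, J6.
J2 starts after J1 ends — done with J1.
J3 starts before J2 ends → J2 and J3 overlap.
J7 starts after J2 ends — done with J2.
J7 starts exactly when J3 ends (back-to-back, no overlap) — done with J3.
J5 starts after J7 ends — done with J7.
J4 starts before J5 ends → J5 and J4 overlap.
J6 starts after J5 ends.
J6 starts after J4 ends.

J2 & J3, J4 & J5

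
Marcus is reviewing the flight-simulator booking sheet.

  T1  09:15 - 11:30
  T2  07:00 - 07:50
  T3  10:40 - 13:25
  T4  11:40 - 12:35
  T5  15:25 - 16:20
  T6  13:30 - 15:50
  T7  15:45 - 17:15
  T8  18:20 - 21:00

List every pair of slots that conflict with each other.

Check each pair: they overlap iff neither finishes before the other starts.
Sorted by start: T2, T1, T3, T4, T6, T5, T7, T8.
T1 starts after T2 ends — done with T2.
T3 starts before T1 ends → T1 and T3 overlap.
T4 starts after T1 ends — done with T1.
T4 starts before T3 ends → T3 and T4 overlap.
T6 starts after T3 ends — done with T3.
T6 starts after T4 ends — done with T4.
T5 starts before T6 ends → T6 and T5 overlap.
T7 starts before T6 ends → T6 and T7 overlap.
T8 starts after T6 ends.
T7 starts before T5 ends → T5 and T7 overlap.
T8 starts after T5 ends.
T8 starts after T7 ends.

T1 & T3, T3 & T4, T5 & T6, T5 & T7, T6 & T7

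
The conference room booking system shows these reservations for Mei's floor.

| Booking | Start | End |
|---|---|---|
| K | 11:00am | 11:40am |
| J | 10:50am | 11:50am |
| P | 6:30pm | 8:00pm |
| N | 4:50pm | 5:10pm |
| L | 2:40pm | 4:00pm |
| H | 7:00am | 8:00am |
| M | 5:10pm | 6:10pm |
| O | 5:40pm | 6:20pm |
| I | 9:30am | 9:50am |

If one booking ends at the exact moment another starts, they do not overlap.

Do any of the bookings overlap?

Yes

Sorted by start: H, I, J, K, L, N, M, O, P.
I starts after H ends, so nothing later overlaps H either.
J starts after I ends, so nothing later overlaps I either.
K starts before J ends → J and K overlap.
That's a conflict, so the schedule is not conflict-free.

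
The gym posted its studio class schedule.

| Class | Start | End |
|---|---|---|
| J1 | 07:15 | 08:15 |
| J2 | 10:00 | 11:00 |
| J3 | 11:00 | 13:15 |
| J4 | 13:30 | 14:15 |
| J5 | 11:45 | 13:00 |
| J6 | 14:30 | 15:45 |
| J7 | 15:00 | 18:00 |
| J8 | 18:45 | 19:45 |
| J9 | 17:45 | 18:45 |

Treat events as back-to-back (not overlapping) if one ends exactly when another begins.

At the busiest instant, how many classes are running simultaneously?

Sweep the timeline, counting +1 at each start and −1 at each end (ends before starts at a tie):
07:15 start J1 → 1
08:15 end J1 → 0
10:00 start J2 → 1
11:00 end J2 → 0
11:00 start J3 → 1
11:45 start J5 → 2
13:00 end J5 → 1
13:15 end J3 → 0
13:30 start J4 → 1
14:15 end J4 → 0
14:30 start J6 → 1
15:00 start J7 → 2
15:45 end J6 → 1
17:45 start J9 → 2
18:00 end J7 → 1
18:45 end J9 → 0
18:45 start J8 → 1
19:45 end J8 → 0
Peak is 2, at 11:45 (J3, J5).

2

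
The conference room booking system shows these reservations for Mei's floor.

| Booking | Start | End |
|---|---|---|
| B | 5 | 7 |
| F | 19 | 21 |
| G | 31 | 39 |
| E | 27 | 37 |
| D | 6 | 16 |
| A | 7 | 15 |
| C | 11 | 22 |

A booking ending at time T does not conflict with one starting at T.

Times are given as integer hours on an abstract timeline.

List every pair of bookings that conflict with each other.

A & C, A & D, B & D, C & D, C & F, E & G

Sorted by start: B, D, A, C, F, E, G.
D starts before B ends → B and D overlap.
A starts exactly when B ends (back-to-back, no overlap) — done with B.
A starts before D ends → D and A overlap.
C starts before D ends → D and C overlap.
F starts after D ends — done with D.
C starts before A ends → A and C overlap.
F starts after A ends — done with A.
F starts before C ends → C and F overlap.
E starts after C ends — done with C.
E starts after F ends — done with F.
G starts before E ends → E and G overlap.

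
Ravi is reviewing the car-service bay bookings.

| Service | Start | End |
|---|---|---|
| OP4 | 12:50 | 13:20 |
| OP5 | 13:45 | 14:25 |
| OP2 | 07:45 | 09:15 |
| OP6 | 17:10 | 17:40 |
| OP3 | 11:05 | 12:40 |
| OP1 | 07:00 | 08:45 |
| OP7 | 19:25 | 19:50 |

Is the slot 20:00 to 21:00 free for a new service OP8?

Yes — the slot is free

OP1: ends 08:45 at or before OP8 starts 20:00 → clear.
OP2: ends 09:15 at or before OP8 starts 20:00 → clear.
OP3: ends 12:40 at or before OP8 starts 20:00 → clear.
OP4: ends 13:20 at or before OP8 starts 20:00 → clear.
OP5: ends 14:25 at or before OP8 starts 20:00 → clear.
OP6: ends 17:40 at or before OP8 starts 20:00 → clear.
OP7: ends 19:50 at or before OP8 starts 20:00 → clear.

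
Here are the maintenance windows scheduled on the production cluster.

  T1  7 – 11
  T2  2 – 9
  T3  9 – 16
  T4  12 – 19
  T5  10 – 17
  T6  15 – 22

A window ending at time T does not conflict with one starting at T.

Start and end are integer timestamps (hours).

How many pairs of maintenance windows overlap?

Sorted by start: T2, T1, T3, T5, T4, T6.
T1 starts before T2 ends → T2 and T1 overlap.
T3 starts exactly when T2 ends (back-to-back, no overlap), so nothing later overlaps T2 either.
T3 starts before T1 ends → T1 and T3 overlap.
T5 starts before T1 ends → T1 and T5 overlap.
T4 starts after T1 ends, so nothing later overlaps T1 either.
T5 starts before T3 ends → T3 and T5 overlap.
T4 starts before T3 ends → T3 and T4 overlap.
T6 starts before T3 ends → T3 and T6 overlap.
T4 starts before T5 ends → T5 and T4 overlap.
T6 starts before T5 ends → T5 and T6 overlap.
T6 starts before T4 ends → T4 and T6 overlap.
Overlapping pairs: T1 & T2, T1 & T3, T1 & T5, T3 & T4, T3 & T5, T3 & T6, T4 & T5, T4 & T6, T5 & T6 — 9 in total.

9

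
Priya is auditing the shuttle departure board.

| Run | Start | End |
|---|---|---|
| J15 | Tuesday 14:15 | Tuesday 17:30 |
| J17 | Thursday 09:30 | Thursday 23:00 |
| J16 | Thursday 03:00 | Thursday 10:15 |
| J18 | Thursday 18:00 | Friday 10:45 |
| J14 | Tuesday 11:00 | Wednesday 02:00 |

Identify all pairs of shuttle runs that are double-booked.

Sorted by start: J14, J15, J16, J17, J18.
J15 starts before J14 ends → J14 and J15 overlap.
J16 starts after J14 ends, so J14 has no further overlaps.
J16 starts after J15 ends, so J15 has no further overlaps.
J17 starts before J16 ends → J16 and J17 overlap.
J18 starts after J16 ends.
J18 starts before J17 ends → J17 and J18 overlap.

J14 & J15, J16 & J17, J17 & J18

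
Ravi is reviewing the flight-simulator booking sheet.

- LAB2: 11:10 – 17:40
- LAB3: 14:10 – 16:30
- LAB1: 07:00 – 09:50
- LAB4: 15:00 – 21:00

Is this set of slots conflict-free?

Sorted by start: LAB1, LAB2, LAB3, LAB4.
LAB2 starts after LAB1 ends, so LAB1 has no further overlaps.
LAB3 starts before LAB2 ends → LAB2 and LAB3 overlap.
That's a conflict, so the schedule is not conflict-free.

No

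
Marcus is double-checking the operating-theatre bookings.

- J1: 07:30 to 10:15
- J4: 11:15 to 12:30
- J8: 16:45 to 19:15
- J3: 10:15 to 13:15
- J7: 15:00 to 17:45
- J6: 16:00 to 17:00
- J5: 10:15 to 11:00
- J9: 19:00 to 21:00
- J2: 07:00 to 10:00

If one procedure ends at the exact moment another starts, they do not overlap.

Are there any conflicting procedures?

Yes

Two intervals overlap when each starts before the other ends.
Sorted by start: J2, J1, J3, J5, J4, J7, J6, J8, J9.
J1 starts before J2 ends → J2 and J1 overlap.
That's a conflict, so the schedule is not conflict-free.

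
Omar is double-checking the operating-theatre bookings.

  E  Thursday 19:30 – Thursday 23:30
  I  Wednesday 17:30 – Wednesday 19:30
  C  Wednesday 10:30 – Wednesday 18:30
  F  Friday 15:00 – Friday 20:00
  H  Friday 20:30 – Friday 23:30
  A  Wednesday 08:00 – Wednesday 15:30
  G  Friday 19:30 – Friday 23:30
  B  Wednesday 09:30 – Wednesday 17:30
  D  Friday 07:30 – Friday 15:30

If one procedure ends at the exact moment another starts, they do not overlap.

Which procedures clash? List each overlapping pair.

Sorted by start: A, B, C, I, E, D, F, G, H.
B starts before A ends → A and B overlap.
C starts before A ends → A and C overlap.
I starts after A ends, so A has no further overlaps.
C starts before B ends → B and C overlap.
I starts exactly when B ends (back-to-back, no overlap), so B has no further overlaps.
I starts before C ends → C and I overlap.
E starts after C ends, so C has no further overlaps.
E starts after I ends, so I has no further overlaps.
D starts after E ends, so E has no further overlaps.
F starts before D ends → D and F overlap.
G starts after D ends, so D has no further overlaps.
G starts before F ends → F and G overlap.
H starts after F ends.
H starts before G ends → G and H overlap.

A & B, A & C, B & C, C & I, D & F, F & G, G & H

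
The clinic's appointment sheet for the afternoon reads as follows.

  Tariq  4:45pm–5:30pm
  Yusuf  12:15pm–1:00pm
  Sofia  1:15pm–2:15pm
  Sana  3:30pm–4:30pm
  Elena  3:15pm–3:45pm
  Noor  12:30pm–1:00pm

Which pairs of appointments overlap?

Elena & Sana, Noor & Yusuf

Sorted by start: Yusuf, Noor, Sofia, Elena, Sana, Tariq.
Noor starts before Yusuf ends → Yusuf and Noor overlap.
Sofia starts after Yusuf ends — done with Yusuf.
Sofia starts after Noor ends — done with Noor.
Elena starts after Sofia ends — done with Sofia.
Sana starts before Elena ends → Elena and Sana overlap.
Tariq starts after Elena ends.
Tariq starts after Sana ends.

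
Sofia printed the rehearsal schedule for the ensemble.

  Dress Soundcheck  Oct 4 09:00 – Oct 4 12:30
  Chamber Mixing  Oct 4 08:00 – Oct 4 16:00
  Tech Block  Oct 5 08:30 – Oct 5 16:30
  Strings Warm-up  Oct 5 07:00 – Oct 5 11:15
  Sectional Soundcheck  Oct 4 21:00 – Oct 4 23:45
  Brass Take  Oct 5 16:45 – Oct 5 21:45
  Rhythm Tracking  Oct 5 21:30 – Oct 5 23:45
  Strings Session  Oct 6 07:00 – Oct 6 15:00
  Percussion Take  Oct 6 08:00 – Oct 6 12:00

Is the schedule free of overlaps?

No

Sorted by start: Chamber Mixing, Dress Soundcheck, Sectional Soundcheck, Strings Warm-up, Tech Block, Brass Take, Rhythm Tracking, Strings Session, Percussion Take.
Dress Soundcheck starts before Chamber Mixing ends → Chamber Mixing and Dress Soundcheck overlap.
That's a conflict, so the schedule is not conflict-free.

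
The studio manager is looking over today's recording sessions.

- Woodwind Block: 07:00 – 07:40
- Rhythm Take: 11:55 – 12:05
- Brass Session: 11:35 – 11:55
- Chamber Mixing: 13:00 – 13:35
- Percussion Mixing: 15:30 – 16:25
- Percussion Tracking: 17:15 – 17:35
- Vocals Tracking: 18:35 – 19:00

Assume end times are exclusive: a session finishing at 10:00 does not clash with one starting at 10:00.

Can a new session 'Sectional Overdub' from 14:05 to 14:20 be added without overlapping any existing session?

Woodwind Block: ends 07:40 at or before Sectional Overdub starts 14:05 → clear.
Brass Session: ends 11:55 at or before Sectional Overdub starts 14:05 → clear.
Rhythm Take: ends 12:05 at or before Sectional Overdub starts 14:05 → clear.
Chamber Mixing: ends 13:35 at or before Sectional Overdub starts 14:05 → clear.
Percussion Mixing: starts 15:30 at or after Sectional Overdub ends 14:20 → clear.
Percussion Tracking: starts 17:15 at or after Sectional Overdub ends 14:20 → clear.
Vocals Tracking: starts 18:35 at or after Sectional Overdub ends 14:20 → clear.

Yes — the slot is free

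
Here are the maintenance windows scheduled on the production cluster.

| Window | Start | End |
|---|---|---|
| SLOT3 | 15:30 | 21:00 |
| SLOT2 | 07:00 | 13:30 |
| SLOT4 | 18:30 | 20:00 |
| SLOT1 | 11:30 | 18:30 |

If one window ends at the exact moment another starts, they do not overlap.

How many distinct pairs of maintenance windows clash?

3

Check each pair: they overlap iff neither finishes before the other starts.
Sorted by start: SLOT2, SLOT1, SLOT3, SLOT4.
SLOT1 starts before SLOT2 ends → SLOT2 and SLOT1 overlap.
SLOT3 starts after SLOT2 ends — done with SLOT2.
SLOT3 starts before SLOT1 ends → SLOT1 and SLOT3 overlap.
SLOT4 starts exactly when SLOT1 ends (back-to-back, no overlap).
SLOT4 starts before SLOT3 ends → SLOT3 and SLOT4 overlap.
Overlapping pairs: SLOT1 & SLOT2, SLOT1 & SLOT3, SLOT3 & SLOT4 — 3 in total.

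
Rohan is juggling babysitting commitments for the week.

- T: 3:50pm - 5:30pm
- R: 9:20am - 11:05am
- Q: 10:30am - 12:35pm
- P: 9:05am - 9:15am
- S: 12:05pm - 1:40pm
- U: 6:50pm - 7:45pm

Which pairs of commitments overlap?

Check each pair: they overlap iff neither finishes before the other starts.
Sorted by start: P, R, Q, S, T, U.
R starts after P ends, so P has no further overlaps.
Q starts before R ends → R and Q overlap.
S starts after R ends, so R has no further overlaps.
S starts before Q ends → Q and S overlap.
T starts after Q ends, so Q has no further overlaps.
T starts after S ends, so S has no further overlaps.
U starts after T ends.

Q & R, Q & S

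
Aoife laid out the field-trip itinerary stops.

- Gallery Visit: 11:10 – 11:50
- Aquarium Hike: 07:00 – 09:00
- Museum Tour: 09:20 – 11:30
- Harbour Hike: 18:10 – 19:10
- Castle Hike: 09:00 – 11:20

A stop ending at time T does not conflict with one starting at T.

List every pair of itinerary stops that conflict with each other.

Check each pair: they overlap iff neither finishes before the other starts.
Sorted by start: Aquarium Hike, Castle Hike, Museum Tour, Gallery Visit, Harbour Hike.
Castle Hike starts exactly when Aquarium Hike ends (back-to-back, no overlap) — done with Aquarium Hike.
Museum Tour starts before Castle Hike ends → Castle Hike and Museum Tour overlap.
Gallery Visit starts before Castle Hike ends → Castle Hike and Gallery Visit overlap.
Harbour Hike starts after Castle Hike ends.
Gallery Visit starts before Museum Tour ends → Museum Tour and Gallery Visit overlap.
Harbour Hike starts after Museum Tour ends.
Harbour Hike starts after Gallery Visit ends.

Castle Hike & Gallery Visit, Castle Hike & Museum Tour, Gallery Visit & Museum Tour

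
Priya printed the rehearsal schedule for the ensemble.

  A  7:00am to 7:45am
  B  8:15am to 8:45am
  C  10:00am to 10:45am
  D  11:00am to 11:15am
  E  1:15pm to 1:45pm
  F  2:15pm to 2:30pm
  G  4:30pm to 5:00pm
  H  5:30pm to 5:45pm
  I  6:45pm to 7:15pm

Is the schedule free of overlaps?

Yes

Two intervals overlap when each starts before the other ends.
Sorted by start: A, B, C, D, E, F, G, H, I.
B starts after A ends — done with A.
C starts after B ends — done with B.
D starts after C ends — done with C.
E starts after D ends — done with D.
F starts after E ends — done with E.
G starts after F ends — done with F.
H starts after G ends — done with G.
I starts after H ends.
Every pair is clear; the schedule has no overlaps.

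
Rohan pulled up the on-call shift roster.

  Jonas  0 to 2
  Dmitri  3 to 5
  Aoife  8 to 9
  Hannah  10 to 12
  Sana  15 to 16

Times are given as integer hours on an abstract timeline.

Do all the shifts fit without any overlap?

Check each pair: they overlap iff neither finishes before the other starts.
Sorted by start: Jonas, Dmitri, Aoife, Hannah, Sana.
Dmitri starts after Jonas ends — done with Jonas.
Aoife starts after Dmitri ends — done with Dmitri.
Hannah starts after Aoife ends — done with Aoife.
Sana starts after Hannah ends.
Every pair is clear; the schedule has no overlaps.

Yes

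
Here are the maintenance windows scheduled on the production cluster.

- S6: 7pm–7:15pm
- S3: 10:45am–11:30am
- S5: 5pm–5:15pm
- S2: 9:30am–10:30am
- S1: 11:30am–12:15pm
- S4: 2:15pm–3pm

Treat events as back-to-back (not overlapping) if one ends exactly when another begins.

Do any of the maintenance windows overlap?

Sorted by start: S2, S3, S1, S4, S5, S6.
S3 starts after S2 ends, so S2 has no further overlaps.
S1 starts exactly when S3 ends (back-to-back, no overlap), so S3 has no further overlaps.
S4 starts after S1 ends, so S1 has no further overlaps.
S5 starts after S4 ends, so S4 has no further overlaps.
S6 starts after S5 ends.
Every pair is clear; the schedule has no overlaps.

No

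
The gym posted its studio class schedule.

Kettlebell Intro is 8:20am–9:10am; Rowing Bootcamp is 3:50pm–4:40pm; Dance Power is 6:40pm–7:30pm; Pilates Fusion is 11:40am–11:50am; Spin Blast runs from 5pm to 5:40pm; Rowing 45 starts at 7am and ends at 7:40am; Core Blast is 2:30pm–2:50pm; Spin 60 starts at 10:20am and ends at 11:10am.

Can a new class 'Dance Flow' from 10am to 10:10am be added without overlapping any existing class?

Yes — the slot is free

Rowing 45: ends 7:40am at or before Dance Flow starts 10am → clear.
Kettlebell Intro: ends 9:10am at or before Dance Flow starts 10am → clear.
Spin 60: starts 10:20am at or after Dance Flow ends 10:10am → clear.
Pilates Fusion: starts 11:40am at or after Dance Flow ends 10:10am → clear.
Core Blast: starts 2:30pm at or after Dance Flow ends 10:10am → clear.
Rowing Bootcamp: starts 3:50pm at or after Dance Flow ends 10:10am → clear.
Spin Blast: starts 5pm at or after Dance Flow ends 10:10am → clear.
Dance Power: starts 6:40pm at or after Dance Flow ends 10:10am → clear.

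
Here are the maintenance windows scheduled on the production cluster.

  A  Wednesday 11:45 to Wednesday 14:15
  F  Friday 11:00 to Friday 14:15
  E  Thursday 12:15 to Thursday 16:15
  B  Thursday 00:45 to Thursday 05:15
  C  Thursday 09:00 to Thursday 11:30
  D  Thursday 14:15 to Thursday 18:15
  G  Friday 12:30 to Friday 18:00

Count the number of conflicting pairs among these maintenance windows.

Two intervals overlap when each starts before the other ends.
Sorted by start: A, B, C, E, D, F, G.
B starts after A ends; A is clear from here.
C starts after B ends; B is clear from here.
E starts after C ends; C is clear from here.
D starts before E ends → E and D overlap.
F starts after E ends; E is clear from here.
F starts after D ends; D is clear from here.
G starts before F ends → F and G overlap.
Overlapping pairs: D & E, F & G — 2 in total.

2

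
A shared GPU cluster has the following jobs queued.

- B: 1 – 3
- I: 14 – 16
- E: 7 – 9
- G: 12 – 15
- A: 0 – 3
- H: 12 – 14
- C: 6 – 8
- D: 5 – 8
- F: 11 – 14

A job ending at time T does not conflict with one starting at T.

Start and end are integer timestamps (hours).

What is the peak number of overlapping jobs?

Walk through starts and ends in time order (an end at T is processed before a start at T):
0 start A → 1
1 start B → 2
3 end A → 1
3 end B → 0
5 start D → 1
6 start C → 2
7 start E → 3
8 end C → 2
8 end D → 1
9 end E → 0
11 start F → 1
12 start G → 2
12 start H → 3
14 end F → 2
14 end H → 1
14 start I → 2
15 end G → 1
16 end I → 0
Peak is 3, at 7 (C, D, E).

3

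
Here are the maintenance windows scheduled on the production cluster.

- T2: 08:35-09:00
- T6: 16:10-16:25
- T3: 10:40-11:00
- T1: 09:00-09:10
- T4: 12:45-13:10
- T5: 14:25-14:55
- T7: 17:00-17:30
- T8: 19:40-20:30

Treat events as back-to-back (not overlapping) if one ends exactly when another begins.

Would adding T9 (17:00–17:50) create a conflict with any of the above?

Yes — it overlaps T7

T2: ends 09:00 at or before T9 starts 17:00 → clear.
T1: ends 09:10 at or before T9 starts 17:00 → clear.
T3: ends 11:00 at or before T9 starts 17:00 → clear.
T4: ends 13:10 at or before T9 starts 17:00 → clear.
T5: ends 14:55 at or before T9 starts 17:00 → clear.
T6: ends 16:25 at or before T9 starts 17:00 → clear.
T7: starts 17:00 before T9 ends 17:50, and ends 17:30 after T9 starts 17:00 → overlap.
T8: starts 19:40 at or after T9 ends 17:50 → clear.
T9 overlaps T7.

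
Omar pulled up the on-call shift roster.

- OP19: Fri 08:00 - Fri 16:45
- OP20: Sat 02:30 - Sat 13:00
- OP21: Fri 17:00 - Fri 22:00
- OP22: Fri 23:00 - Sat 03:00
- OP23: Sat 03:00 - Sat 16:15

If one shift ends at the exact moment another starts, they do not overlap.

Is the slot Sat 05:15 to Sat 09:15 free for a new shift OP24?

OP19: ends Fri 16:45 at or before OP24 starts Sat 05:15 → clear.
OP21: ends Fri 22:00 at or before OP24 starts Sat 05:15 → clear.
OP22: ends Sat 03:00 at or before OP24 starts Sat 05:15 → clear.
OP20: starts Sat 02:30 before OP24 ends Sat 09:15, and ends Sat 13:00 after OP24 starts Sat 05:15 → overlap.
OP23: starts Sat 03:00 before OP24 ends Sat 09:15, and ends Sat 16:15 after OP24 starts Sat 05:15 → overlap.
OP24 overlaps OP20, OP23.

No — it overlaps OP20, OP23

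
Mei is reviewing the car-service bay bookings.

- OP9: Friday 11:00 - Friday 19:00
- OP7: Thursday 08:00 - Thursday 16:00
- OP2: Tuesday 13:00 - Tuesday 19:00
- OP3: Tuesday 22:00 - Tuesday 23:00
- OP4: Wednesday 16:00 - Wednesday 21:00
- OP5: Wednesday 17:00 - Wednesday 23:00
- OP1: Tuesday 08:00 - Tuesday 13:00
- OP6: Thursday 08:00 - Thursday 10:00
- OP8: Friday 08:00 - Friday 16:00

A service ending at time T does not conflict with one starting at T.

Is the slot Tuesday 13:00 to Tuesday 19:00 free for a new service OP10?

OP1: ends Tuesday 13:00 at or before OP10 starts Tuesday 13:00 → clear.
OP2: starts Tuesday 13:00 before OP10 ends Tuesday 19:00, and ends Tuesday 19:00 after OP10 starts Tuesday 13:00 → overlap.
OP3: starts Tuesday 22:00 at or after OP10 ends Tuesday 19:00 → clear.
OP4: starts Wednesday 16:00 at or after OP10 ends Tuesday 19:00 → clear.
OP5: starts Wednesday 17:00 at or after OP10 ends Tuesday 19:00 → clear.
OP6: starts Thursday 08:00 at or after OP10 ends Tuesday 19:00 → clear.
OP7: starts Thursday 08:00 at or after OP10 ends Tuesday 19:00 → clear.
OP8: starts Friday 08:00 at or after OP10 ends Tuesday 19:00 → clear.
OP9: starts Friday 11:00 at or after OP10 ends Tuesday 19:00 → clear.
OP10 overlaps OP2.

No — it overlaps OP2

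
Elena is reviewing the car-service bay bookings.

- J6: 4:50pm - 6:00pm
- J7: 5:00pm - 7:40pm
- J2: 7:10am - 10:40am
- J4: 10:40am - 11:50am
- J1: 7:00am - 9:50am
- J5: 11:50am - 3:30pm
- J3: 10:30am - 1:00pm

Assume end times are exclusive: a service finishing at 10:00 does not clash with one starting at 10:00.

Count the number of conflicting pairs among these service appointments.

5

Two intervals overlap when each starts before the other ends.
Sorted by start: J1, J2, J3, J4, J5, J6, J7.
J2 starts before J1 ends → J1 and J2 overlap.
J3 starts after J1 ends, so J1 has no further overlaps.
J3 starts before J2 ends → J2 and J3 overlap.
J4 starts exactly when J2 ends (back-to-back, no overlap), so J2 has no further overlaps.
J4 starts before J3 ends → J3 and J4 overlap.
J5 starts before J3 ends → J3 and J5 overlap.
J6 starts after J3 ends, so J3 has no further overlaps.
J5 starts exactly when J4 ends (back-to-back, no overlap), so J4 has no further overlaps.
J6 starts after J5 ends, so J5 has no further overlaps.
J7 starts before J6 ends → J6 and J7 overlap.
Overlapping pairs: J1 & J2, J2 & J3, J3 & J4, J3 & J5, J6 & J7 — 5 in total.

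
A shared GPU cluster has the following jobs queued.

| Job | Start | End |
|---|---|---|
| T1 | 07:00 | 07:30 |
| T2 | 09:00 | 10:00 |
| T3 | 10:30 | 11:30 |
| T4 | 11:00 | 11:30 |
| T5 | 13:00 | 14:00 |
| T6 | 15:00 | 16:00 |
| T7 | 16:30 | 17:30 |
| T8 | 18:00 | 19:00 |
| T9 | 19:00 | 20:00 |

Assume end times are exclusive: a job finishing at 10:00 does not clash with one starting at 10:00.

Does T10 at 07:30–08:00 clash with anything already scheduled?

No — it doesn't clash with anything

T1: ends 07:30 at or before T10 starts 07:30 → clear.
T2: starts 09:00 at or after T10 ends 08:00 → clear.
T3: starts 10:30 at or after T10 ends 08:00 → clear.
T4: starts 11:00 at or after T10 ends 08:00 → clear.
T5: starts 13:00 at or after T10 ends 08:00 → clear.
T6: starts 15:00 at or after T10 ends 08:00 → clear.
T7: starts 16:30 at or after T10 ends 08:00 → clear.
T8: starts 18:00 at or after T10 ends 08:00 → clear.
T9: starts 19:00 at or after T10 ends 08:00 → clear.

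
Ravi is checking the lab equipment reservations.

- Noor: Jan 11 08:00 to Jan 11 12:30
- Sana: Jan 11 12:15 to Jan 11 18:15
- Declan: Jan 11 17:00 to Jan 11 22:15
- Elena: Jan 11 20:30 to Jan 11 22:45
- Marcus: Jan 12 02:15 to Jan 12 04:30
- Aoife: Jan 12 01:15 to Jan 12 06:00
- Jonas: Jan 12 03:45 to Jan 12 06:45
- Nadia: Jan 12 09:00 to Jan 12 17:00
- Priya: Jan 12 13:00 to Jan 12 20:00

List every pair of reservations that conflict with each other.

Two intervals overlap when each starts before the other ends.
Sorted by start: Noor, Sana, Declan, Elena, Aoife, Marcus, Jonas, Nadia, Priya.
Sana starts before Noor ends → Noor and Sana overlap.
Declan starts after Noor ends; Noor is clear from here.
Declan starts before Sana ends → Sana and Declan overlap.
Elena starts after Sana ends; Sana is clear from here.
Elena starts before Declan ends → Declan and Elena overlap.
Aoife starts after Declan ends; Declan is clear from here.
Aoife starts after Elena ends; Elena is clear from here.
Marcus starts before Aoife ends → Aoife and Marcus overlap.
Jonas starts before Aoife ends → Aoife and Jonas overlap.
Nadia starts after Aoife ends; Aoife is clear from here.
Jonas starts before Marcus ends → Marcus and Jonas overlap.
Nadia starts after Marcus ends; Marcus is clear from here.
Nadia starts after Jonas ends; Jonas is clear from here.
Priya starts before Nadia ends → Nadia and Priya overlap.

Aoife & Jonas, Aoife & Marcus, Declan & Elena, Declan & Sana, Jonas & Marcus, Nadia & Priya, Noor & Sana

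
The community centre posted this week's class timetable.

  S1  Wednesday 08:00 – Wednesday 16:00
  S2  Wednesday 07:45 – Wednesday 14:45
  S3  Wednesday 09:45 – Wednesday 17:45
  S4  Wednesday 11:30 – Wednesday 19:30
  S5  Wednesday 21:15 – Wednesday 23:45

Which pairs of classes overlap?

S1 & S2, S1 & S3, S1 & S4, S2 & S3, S2 & S4, S3 & S4

Check each pair: they overlap iff neither finishes before the other starts.
Sorted by start: S2, S1, S3, S4, S5.
S1 starts before S2 ends → S2 and S1 overlap.
S3 starts before S2 ends → S2 and S3 overlap.
S4 starts before S2 ends → S2 and S4 overlap.
S5 starts after S2 ends.
S3 starts before S1 ends → S1 and S3 overlap.
S4 starts before S1 ends → S1 and S4 overlap.
S5 starts after S1 ends.
S4 starts before S3 ends → S3 and S4 overlap.
S5 starts after S3 ends.
S5 starts after S4 ends.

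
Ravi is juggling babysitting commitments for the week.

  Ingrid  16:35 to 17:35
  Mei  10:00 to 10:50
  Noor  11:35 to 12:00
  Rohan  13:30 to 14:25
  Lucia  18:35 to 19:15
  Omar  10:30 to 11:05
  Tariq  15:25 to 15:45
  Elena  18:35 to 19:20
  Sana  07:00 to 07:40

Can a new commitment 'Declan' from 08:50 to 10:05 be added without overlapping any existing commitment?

Sana: ends 07:40 at or before Declan starts 08:50 → clear.
Mei: starts 10:00 before Declan ends 10:05, and ends 10:50 after Declan starts 08:50 → overlap.
Omar: starts 10:30 at or after Declan ends 10:05 → clear.
Noor: starts 11:35 at or after Declan ends 10:05 → clear.
Rohan: starts 13:30 at or after Declan ends 10:05 → clear.
Tariq: starts 15:25 at or after Declan ends 10:05 → clear.
Ingrid: starts 16:35 at or after Declan ends 10:05 → clear.
Elena: starts 18:35 at or after Declan ends 10:05 → clear.
Lucia: starts 18:35 at or after Declan ends 10:05 → clear.
Declan overlaps Mei.

No — it overlaps Mei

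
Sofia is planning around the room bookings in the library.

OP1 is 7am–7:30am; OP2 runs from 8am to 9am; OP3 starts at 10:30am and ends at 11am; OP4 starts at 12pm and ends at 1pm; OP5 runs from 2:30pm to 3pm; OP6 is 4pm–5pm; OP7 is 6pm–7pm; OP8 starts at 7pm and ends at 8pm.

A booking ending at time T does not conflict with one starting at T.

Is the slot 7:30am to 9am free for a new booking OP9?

No — it overlaps OP2

OP1: ends 7:30am at or before OP9 starts 7:30am → clear.
OP2: starts 8am before OP9 ends 9am, and ends 9am after OP9 starts 7:30am → overlap.
OP3: starts 10:30am at or after OP9 ends 9am → clear.
OP4: starts 12pm at or after OP9 ends 9am → clear.
OP5: starts 2:30pm at or after OP9 ends 9am → clear.
OP6: starts 4pm at or after OP9 ends 9am → clear.
OP7: starts 6pm at or after OP9 ends 9am → clear.
OP8: starts 7pm at or after OP9 ends 9am → clear.
OP9 overlaps OP2.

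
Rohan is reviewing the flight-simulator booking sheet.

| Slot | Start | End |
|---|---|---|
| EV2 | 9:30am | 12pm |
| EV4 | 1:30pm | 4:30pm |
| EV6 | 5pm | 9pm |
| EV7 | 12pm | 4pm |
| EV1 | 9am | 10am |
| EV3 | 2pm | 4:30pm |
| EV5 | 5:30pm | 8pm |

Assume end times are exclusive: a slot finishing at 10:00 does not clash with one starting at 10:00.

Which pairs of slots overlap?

Sorted by start: EV1, EV2, EV7, EV4, EV3, EV6, EV5.
EV2 starts before EV1 ends → EV1 and EV2 overlap.
EV7 starts after EV1 ends; EV1 is clear from here.
EV7 starts exactly when EV2 ends (back-to-back, no overlap); EV2 is clear from here.
EV4 starts before EV7 ends → EV7 and EV4 overlap.
EV3 starts before EV7 ends → EV7 and EV3 overlap.
EV6 starts after EV7 ends; EV7 is clear from here.
EV3 starts before EV4 ends → EV4 and EV3 overlap.
EV6 starts after EV4 ends; EV4 is clear from here.
EV6 starts after EV3 ends; EV3 is clear from here.
EV5 starts before EV6 ends → EV6 and EV5 overlap.

EV1 & EV2, EV3 & EV4, EV3 & EV7, EV4 & EV7, EV5 & EV6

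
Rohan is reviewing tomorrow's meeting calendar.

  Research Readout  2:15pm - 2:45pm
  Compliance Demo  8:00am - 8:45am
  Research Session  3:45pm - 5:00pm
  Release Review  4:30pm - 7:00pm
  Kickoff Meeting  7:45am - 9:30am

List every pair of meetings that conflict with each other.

Sorted by start: Kickoff Meeting, Compliance Demo, Research Readout, Research Session, Release Review.
Compliance Demo starts before Kickoff Meeting ends → Kickoff Meeting and Compliance Demo overlap.
Research Readout starts after Kickoff Meeting ends — done with Kickoff Meeting.
Research Readout starts after Compliance Demo ends — done with Compliance Demo.
Research Session starts after Research Readout ends — done with Research Readout.
Release Review starts before Research Session ends → Research Session and Release Review overlap.

Compliance Demo & Kickoff Meeting, Release Review & Research Session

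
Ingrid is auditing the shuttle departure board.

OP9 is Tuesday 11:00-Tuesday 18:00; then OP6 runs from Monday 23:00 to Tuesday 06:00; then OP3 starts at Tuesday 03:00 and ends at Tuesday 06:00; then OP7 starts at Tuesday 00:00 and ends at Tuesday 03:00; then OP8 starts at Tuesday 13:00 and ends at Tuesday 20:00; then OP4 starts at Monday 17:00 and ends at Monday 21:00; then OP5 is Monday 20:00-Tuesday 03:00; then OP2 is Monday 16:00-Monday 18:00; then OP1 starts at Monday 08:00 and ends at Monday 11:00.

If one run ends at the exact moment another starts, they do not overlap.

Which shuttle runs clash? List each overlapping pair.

OP2 & OP4, OP3 & OP6, OP4 & OP5, OP5 & OP6, OP5 & OP7, OP6 & OP7, OP8 & OP9

Sorted by start: OP1, OP2, OP4, OP5, OP6, OP7, OP3, OP9, OP8.
OP2 starts after OP1 ends; OP1 is clear from here.
OP4 starts before OP2 ends → OP2 and OP4 overlap.
OP5 starts after OP2 ends; OP2 is clear from here.
OP5 starts before OP4 ends → OP4 and OP5 overlap.
OP6 starts after OP4 ends; OP4 is clear from here.
OP6 starts before OP5 ends → OP5 and OP6 overlap.
OP7 starts before OP5 ends → OP5 and OP7 overlap.
OP3 starts exactly when OP5 ends (back-to-back, no overlap); OP5 is clear from here.
OP7 starts before OP6 ends → OP6 and OP7 overlap.
OP3 starts before OP6 ends → OP6 and OP3 overlap.
OP9 starts after OP6 ends; OP6 is clear from here.
OP3 starts exactly when OP7 ends (back-to-back, no overlap); OP7 is clear from here.
OP9 starts after OP3 ends; OP3 is clear from here.
OP8 starts before OP9 ends → OP9 and OP8 overlap.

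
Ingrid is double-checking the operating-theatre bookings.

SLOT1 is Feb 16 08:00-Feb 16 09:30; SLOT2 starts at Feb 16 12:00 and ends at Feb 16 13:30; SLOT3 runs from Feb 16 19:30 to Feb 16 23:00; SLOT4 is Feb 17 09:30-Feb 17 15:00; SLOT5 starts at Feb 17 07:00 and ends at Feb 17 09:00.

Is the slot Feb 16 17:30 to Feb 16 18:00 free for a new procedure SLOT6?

Yes — the slot is free

SLOT1: ends Feb 16 09:30 at or before SLOT6 starts Feb 16 17:30 → clear.
SLOT2: ends Feb 16 13:30 at or before SLOT6 starts Feb 16 17:30 → clear.
SLOT3: starts Feb 16 19:30 at or after SLOT6 ends Feb 16 18:00 → clear.
SLOT5: starts Feb 17 07:00 at or after SLOT6 ends Feb 16 18:00 → clear.
SLOT4: starts Feb 17 09:30 at or after SLOT6 ends Feb 16 18:00 → clear.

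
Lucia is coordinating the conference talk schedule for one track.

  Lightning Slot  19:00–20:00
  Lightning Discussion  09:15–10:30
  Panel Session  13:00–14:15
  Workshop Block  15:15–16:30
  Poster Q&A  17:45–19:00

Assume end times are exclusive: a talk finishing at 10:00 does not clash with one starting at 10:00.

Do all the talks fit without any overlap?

Yes

Two intervals overlap when each starts before the other ends.
Sorted by start: Lightning Discussion, Panel Session, Workshop Block, Poster Q&A, Lightning Slot.
Panel Session starts after Lightning Discussion ends; Lightning Discussion is clear from here.
Workshop Block starts after Panel Session ends; Panel Session is clear from here.
Poster Q&A starts after Workshop Block ends; Workshop Block is clear from here.
Lightning Slot starts exactly when Poster Q&A ends (back-to-back, no overlap).
Every pair is clear; the schedule has no overlaps.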